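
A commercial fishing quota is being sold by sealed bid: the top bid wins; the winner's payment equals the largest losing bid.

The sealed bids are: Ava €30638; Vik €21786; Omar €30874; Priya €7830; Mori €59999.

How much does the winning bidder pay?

€30874

Highest bid: Mori at €59999, so Mori wins.
Second-highest bid: Omar at €30874 — that is the price the winner pays.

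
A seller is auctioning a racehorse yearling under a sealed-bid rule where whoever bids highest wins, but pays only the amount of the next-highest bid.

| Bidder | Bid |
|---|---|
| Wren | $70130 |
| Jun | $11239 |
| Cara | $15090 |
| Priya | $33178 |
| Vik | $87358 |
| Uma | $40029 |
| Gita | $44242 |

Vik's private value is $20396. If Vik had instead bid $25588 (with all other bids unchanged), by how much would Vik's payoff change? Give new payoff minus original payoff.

$49734

The highest bid among the other bidders is $70130; Vik's bid doesn't change that.
Original bid $87358: Vik is highest, pays the top rival bid $70130; payoff $20396 − $70130 = −$49734.
Alternative bid $25588: Vik is not highest (top rival bid is $70130); payoff $0.
Change in payoff = $0 − (−$49734) = $49734.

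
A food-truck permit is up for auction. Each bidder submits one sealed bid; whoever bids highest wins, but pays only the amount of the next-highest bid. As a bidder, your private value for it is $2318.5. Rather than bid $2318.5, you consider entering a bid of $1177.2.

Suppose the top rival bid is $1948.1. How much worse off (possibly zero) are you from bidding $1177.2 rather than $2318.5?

$370.4

Bidding your value $2318.5: you win (since $2318.5 > $1948.1) and pay $1948.1. Payoff $370.4.
Bidding $1177.2: you lose. Payoff $0.
The competing bid $1948.1 lies between your shaded bid and your value, so underbidding forfeits an item you could have won at a profitable price.
Loss from deviating = $370.4 − ($0) = $370.4.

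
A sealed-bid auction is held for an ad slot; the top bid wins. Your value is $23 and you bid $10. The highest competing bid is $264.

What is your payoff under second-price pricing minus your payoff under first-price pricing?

$0

Your bid $10 is below $264, so you lose under either rule.
Payoff is $0 in both cases; difference = $0.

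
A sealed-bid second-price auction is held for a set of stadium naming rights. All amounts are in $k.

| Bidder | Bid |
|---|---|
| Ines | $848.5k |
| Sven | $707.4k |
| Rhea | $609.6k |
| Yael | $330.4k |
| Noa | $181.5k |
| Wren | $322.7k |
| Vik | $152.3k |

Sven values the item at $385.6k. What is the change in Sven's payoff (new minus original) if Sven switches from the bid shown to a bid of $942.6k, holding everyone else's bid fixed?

The highest bid among the other bidders is $848.5k; Sven's bid doesn't change that.
Original bid $707.4k: Sven is not highest (top rival bid is $848.5k); payoff $0k.
Alternative bid $942.6k: Sven is highest, pays the top rival bid $848.5k; payoff $385.6k − $848.5k = −$462.9k.
Change in payoff = −$462.9k − ($0k) = −$462.9k.

−$462.9k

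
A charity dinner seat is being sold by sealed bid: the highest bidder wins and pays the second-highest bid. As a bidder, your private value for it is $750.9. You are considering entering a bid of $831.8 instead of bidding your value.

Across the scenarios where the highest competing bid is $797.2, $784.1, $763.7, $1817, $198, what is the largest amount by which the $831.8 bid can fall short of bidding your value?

$797.2: truthful gives $0, deviation gives −$46.3 → loss $46.3.
$784.1: truthful gives $0, deviation gives −$33.2 → loss $33.2.
$763.7: truthful gives $0, deviation gives −$12.8 → loss $12.8.
$1817: same outcome either way → loss $0.
$198: same outcome either way → loss $0.
Maximum loss: $46.3.

$46.3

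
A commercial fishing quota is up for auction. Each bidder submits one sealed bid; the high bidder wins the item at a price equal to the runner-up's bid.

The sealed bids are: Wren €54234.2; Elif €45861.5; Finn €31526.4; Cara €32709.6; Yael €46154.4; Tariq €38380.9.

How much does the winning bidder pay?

Highest bid: Wren at €54234.2, so Wren wins.
Second-highest bid: Yael at €46154.4 — that is the price the winner pays.

€46154.4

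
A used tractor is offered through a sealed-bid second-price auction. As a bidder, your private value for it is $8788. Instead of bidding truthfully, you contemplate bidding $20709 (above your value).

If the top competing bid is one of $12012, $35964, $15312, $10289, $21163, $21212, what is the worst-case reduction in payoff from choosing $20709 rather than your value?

$12012: truthful gives $0, deviation gives −$3224 → loss $3224.
$35964: same outcome either way → loss $0.
$15312: truthful gives $0, deviation gives −$6524 → loss $6524.
$10289: truthful gives $0, deviation gives −$1501 → loss $1501.
$21163: same outcome either way → loss $0.
$21212: same outcome either way → loss $0.
Maximum loss: $6524.

$6524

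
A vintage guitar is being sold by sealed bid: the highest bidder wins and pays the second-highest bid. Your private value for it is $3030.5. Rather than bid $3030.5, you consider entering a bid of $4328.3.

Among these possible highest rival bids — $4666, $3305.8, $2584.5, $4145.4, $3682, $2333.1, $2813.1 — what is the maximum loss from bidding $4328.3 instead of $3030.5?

$4666: same outcome either way → loss $0.
$3305.8: truthful gives $0, deviation gives −$275.3 → loss $275.3.
$2584.5: same outcome either way → loss $0.
$4145.4: truthful gives $0, deviation gives −$1114.9 → loss $1114.9.
$3682: truthful gives $0, deviation gives −$651.5 → loss $651.5.
$2333.1: same outcome either way → loss $0.
$2813.1: same outcome either way → loss $0.
Maximum loss: $1114.9.

$1114.9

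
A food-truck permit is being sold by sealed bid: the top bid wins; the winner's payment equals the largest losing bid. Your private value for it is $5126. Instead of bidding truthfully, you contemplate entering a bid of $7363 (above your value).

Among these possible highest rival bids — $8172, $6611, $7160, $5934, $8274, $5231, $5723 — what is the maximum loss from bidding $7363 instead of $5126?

$2034

$8172: same outcome either way → loss $0.
$6611: truthful gives $0, deviation gives −$1485 → loss $1485.
$7160: truthful gives $0, deviation gives −$2034 → loss $2034.
$5934: truthful gives $0, deviation gives −$808 → loss $808.
$8274: same outcome either way → loss $0.
$5231: truthful gives $0, deviation gives −$105 → loss $105.
$5723: truthful gives $0, deviation gives −$597 → loss $597.
Maximum loss: $2034.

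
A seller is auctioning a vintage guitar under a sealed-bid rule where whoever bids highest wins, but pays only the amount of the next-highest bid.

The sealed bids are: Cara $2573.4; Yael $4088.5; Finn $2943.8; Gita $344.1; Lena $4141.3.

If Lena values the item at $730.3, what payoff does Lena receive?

−$3358.2

Highest bid: Lena at $4141.3, so Lena wins.
Second-highest bid: Yael at $4088.5 — that is the price the winner pays.
Lena's payoff = value − price = $730.3 − $4088.5 = −$3358.2.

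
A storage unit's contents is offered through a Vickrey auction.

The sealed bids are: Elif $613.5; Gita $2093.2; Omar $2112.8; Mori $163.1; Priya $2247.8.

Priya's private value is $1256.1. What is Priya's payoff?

Highest bid: Priya at $2247.8, so Priya wins.
Second-highest bid: Omar at $2112.8 — that is the price the winner pays.
Priya's payoff = value − price = $1256.1 − $2112.8 = −$856.7.

−$856.7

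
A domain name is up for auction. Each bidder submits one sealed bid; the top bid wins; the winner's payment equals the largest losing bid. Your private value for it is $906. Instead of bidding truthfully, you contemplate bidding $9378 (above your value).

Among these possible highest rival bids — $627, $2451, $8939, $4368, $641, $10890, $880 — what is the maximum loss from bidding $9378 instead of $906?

$627: same outcome either way → loss $0.
$2451: truthful gives $0, deviation gives −$1545 → loss $1545.
$8939: truthful gives $0, deviation gives −$8033 → loss $8033.
$4368: truthful gives $0, deviation gives −$3462 → loss $3462.
$641: same outcome either way → loss $0.
$10890: same outcome either way → loss $0.
$880: same outcome either way → loss $0.
Maximum loss: $8033.

$8033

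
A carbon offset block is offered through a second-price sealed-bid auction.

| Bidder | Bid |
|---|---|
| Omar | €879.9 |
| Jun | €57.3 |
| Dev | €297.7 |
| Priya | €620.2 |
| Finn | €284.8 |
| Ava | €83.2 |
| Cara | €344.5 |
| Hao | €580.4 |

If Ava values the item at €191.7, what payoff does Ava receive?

€0

Highest bid: Omar at €879.9, so Omar wins.
Second-highest bid: Priya at €620.2 — that is the price the winner pays.
Ava did not win, so Ava pays nothing and receives nothing: payoff €0.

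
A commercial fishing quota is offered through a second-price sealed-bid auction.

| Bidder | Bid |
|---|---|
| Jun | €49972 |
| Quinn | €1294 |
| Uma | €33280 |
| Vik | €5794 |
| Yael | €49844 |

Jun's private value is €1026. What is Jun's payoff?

Highest bid: Jun at €49972, so Jun wins.
Second-highest bid: Yael at €49844 — that is the price the winner pays.
Jun's payoff = value − price = €1026 − €49844 = −€48818.

−€48818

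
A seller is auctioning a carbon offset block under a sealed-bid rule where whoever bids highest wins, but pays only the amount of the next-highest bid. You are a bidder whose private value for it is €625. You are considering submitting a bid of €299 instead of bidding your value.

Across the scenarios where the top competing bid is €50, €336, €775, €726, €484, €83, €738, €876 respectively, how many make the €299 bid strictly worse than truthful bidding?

2

The deviation hurts exactly when the highest competing bid lies strictly between €299 and €625 — underbidding then forfeits a profitable win.
€50: below both → same outcome either way.
€336: inside the interval → strictly worse (loss €289).
€775: above both → same outcome either way.
€726: above both → same outcome either way.
€484: inside the interval → strictly worse (loss €141).
€83: below both → same outcome either way.
€738: above both → same outcome either way.
€876: above both → same outcome either way.
Count: 2.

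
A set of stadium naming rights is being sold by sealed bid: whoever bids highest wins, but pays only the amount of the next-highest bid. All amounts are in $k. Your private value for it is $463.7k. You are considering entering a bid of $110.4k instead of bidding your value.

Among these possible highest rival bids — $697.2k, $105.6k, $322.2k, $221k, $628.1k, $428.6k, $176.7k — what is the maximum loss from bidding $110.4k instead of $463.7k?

$697.2k: same outcome either way → loss $0k.
$105.6k: same outcome either way → loss $0k.
$322.2k: truthful gives $141.5k, deviation gives $0k → loss $141.5k.
$221k: truthful gives $242.7k, deviation gives $0k → loss $242.7k.
$628.1k: same outcome either way → loss $0k.
$428.6k: truthful gives $35.1k, deviation gives $0k → loss $35.1k.
$176.7k: truthful gives $287k, deviation gives $0k → loss $287k.
Maximum loss: $287k.

$287k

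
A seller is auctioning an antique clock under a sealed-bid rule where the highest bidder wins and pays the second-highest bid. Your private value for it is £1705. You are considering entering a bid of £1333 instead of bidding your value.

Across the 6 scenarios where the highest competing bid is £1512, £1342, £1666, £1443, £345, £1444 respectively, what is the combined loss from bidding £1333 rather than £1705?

£1118

The deviation costs you only when the competing bid falls strictly between £1333 and £1705; elsewhere both bids give the same outcome.
£1512: truthful payoff £193, deviation payoff £0 → loss £193.
£1342: truthful payoff £363, deviation payoff £0 → loss £363.
£1666: truthful payoff £39, deviation payoff £0 → loss £39.
£1443: truthful payoff £262, deviation payoff £0 → loss £262.
£345: outcomes coincide → loss £0.
£1444: truthful payoff £261, deviation payoff £0 → loss £261.
Total loss = £193 + £363 + £39 + £262 + £261 = £1118.
In a second-price auction your bid sets only whether you win, not what you pay, so bidding your true value is weakly dominant.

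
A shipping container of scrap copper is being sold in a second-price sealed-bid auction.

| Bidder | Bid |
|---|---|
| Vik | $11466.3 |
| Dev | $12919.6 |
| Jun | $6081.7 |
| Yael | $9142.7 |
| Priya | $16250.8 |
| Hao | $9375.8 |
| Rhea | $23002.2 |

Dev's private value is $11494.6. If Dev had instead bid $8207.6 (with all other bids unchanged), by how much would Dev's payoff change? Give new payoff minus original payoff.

$0

The highest bid among the other bidders is $23002.2; Dev's bid doesn't change that.
Original bid $12919.6: Dev is not highest (top rival bid is $23002.2); payoff $0.
Alternative bid $8207.6: Dev is not highest (top rival bid is $23002.2); payoff $0.
Change in payoff = $0 − ($0) = $0.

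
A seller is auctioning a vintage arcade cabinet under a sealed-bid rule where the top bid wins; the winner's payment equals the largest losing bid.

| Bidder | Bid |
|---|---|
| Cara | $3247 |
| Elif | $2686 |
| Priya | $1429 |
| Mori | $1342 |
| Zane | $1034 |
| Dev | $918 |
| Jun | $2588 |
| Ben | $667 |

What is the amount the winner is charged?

Highest bid: Cara at $3247, so Cara wins.
Second-highest bid: Elif at $2686 — that is the price the winner pays.

$2686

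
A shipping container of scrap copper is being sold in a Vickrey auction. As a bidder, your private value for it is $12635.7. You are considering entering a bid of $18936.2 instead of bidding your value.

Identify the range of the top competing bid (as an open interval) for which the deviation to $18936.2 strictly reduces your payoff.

If the competing bid is below $12635.7, both bids win at the same price — no difference.
If it is above $18936.2, both bids lose — no difference.
If it lies strictly between $12635.7 and $18936.2, bidding your value loses (payoff 0) while bidding $18936.2 wins at a price above your value (payoff negative).
So the deviation strictly hurts on the open interval ($12635.7, $18936.2).

($12635.7, $18936.2)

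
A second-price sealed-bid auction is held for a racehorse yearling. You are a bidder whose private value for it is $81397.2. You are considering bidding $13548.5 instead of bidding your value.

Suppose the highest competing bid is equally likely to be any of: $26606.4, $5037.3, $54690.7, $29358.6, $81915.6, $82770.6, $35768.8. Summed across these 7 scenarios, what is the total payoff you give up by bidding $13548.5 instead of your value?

The deviation costs you only when the competing bid falls strictly between $13548.5 and $81397.2; elsewhere both bids give the same outcome.
$26606.4: truthful payoff $54790.8, deviation payoff $0 → loss $54790.8.
$5037.3: outcomes coincide → loss $0.
$54690.7: truthful payoff $26706.5, deviation payoff $0 → loss $26706.5.
$29358.6: truthful payoff $52038.6, deviation payoff $0 → loss $52038.6.
$81915.6: outcomes coincide → loss $0.
$82770.6: outcomes coincide → loss $0.
$35768.8: truthful payoff $45628.4, deviation payoff $0 → loss $45628.4.
Total loss = $54790.8 + $26706.5 + $52038.6 + $45628.4 = $179164.3.

$179164.3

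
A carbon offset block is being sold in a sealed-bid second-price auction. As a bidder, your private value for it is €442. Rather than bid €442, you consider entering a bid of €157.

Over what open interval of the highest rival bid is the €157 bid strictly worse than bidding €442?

(€157, €442)

If the competing bid is below €157, both bids win at the same price — no difference.
If it is above €442, both bids lose — no difference.
If it lies strictly between €157 and €442, bidding your value wins at a price below your value (positive payoff) while bidding €157 loses (payoff 0).
So the deviation strictly hurts on the open interval (€157, €442).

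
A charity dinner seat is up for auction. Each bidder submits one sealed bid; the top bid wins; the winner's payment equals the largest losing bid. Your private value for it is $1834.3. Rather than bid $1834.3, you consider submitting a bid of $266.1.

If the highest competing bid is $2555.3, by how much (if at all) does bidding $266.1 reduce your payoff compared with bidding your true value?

$0

Bidding your value $1834.3: you lose (since $1834.3 < $2555.3). Payoff $0.
Bidding $266.1: you lose. Payoff $0.
Difference = $0 − $0 = $0; both bids lead to the same outcome because the competing bid is above both your value and your alternative bid.
Truthful bidding weakly dominates here: raising your bid can only win items priced above your value, and lowering it can only forfeit items priced below.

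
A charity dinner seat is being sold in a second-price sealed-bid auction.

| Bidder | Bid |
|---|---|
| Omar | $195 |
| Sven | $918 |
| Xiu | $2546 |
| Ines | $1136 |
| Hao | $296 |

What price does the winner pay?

Highest bid: Xiu at $2546, so Xiu wins.
Second-highest bid: Ines at $1136 — that is the price the winner pays.

$1136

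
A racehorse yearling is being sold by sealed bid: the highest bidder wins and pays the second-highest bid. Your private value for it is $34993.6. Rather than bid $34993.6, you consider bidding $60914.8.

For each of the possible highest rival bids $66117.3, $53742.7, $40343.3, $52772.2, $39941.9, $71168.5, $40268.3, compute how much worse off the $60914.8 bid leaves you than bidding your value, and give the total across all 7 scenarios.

$52100.4

The deviation costs you only when the competing bid falls strictly between $34993.6 and $60914.8; elsewhere both bids give the same outcome.
$66117.3: outcomes coincide → loss $0.
$53742.7: truthful payoff $0, deviation payoff −$18749.1 → loss $18749.1.
$40343.3: truthful payoff $0, deviation payoff −$5349.7 → loss $5349.7.
$52772.2: truthful payoff $0, deviation payoff −$17778.6 → loss $17778.6.
$39941.9: truthful payoff $0, deviation payoff −$4948.3 → loss $4948.3.
$71168.5: outcomes coincide → loss $0.
$40268.3: truthful payoff $0, deviation payoff −$5274.7 → loss $5274.7.
Total loss = $18749.1 + $5349.7 + $17778.6 + $4948.3 + $5274.7 = $52100.4.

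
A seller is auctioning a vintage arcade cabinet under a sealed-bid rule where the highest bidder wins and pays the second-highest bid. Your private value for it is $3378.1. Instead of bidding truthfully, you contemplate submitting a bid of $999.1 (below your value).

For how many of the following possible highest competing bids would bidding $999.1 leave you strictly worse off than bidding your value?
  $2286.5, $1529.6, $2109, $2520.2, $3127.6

The deviation hurts exactly when the highest competing bid lies strictly between $999.1 and $3378.1 — underbidding then forfeits a profitable win.
$2286.5: inside the interval → strictly worse (loss $1091.6).
$1529.6: inside the interval → strictly worse (loss $1848.5).
$2109: inside the interval → strictly worse (loss $1269.1).
$2520.2: inside the interval → strictly worse (loss $857.9).
$3127.6: inside the interval → strictly worse (loss $250.5).
Count: 5.

5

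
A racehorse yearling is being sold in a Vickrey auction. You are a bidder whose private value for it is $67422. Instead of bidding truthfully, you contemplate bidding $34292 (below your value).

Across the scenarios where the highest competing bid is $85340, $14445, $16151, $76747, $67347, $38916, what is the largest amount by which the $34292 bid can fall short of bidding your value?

$28506

$85340: same outcome either way → loss $0.
$14445: same outcome either way → loss $0.
$16151: same outcome either way → loss $0.
$76747: same outcome either way → loss $0.
$67347: truthful gives $75, deviation gives $0 → loss $75.
$38916: truthful gives $28506, deviation gives $0 → loss $28506.
Maximum loss: $28506.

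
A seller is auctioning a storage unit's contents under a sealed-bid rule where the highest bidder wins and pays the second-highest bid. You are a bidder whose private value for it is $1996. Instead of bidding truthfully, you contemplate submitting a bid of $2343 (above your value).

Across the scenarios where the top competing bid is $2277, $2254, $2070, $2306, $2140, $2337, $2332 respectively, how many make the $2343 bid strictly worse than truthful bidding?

The deviation hurts exactly when the highest competing bid lies strictly between $1996 and $2343 — overbidding then wins at a price above your value.
$2277: inside the interval → strictly worse (loss $281).
$2254: inside the interval → strictly worse (loss $258).
$2070: inside the interval → strictly worse (loss $74).
$2306: inside the interval → strictly worse (loss $310).
$2140: inside the interval → strictly worse (loss $144).
$2337: inside the interval → strictly worse (loss $341).
$2332: inside the interval → strictly worse (loss $336).
Count: 7.

7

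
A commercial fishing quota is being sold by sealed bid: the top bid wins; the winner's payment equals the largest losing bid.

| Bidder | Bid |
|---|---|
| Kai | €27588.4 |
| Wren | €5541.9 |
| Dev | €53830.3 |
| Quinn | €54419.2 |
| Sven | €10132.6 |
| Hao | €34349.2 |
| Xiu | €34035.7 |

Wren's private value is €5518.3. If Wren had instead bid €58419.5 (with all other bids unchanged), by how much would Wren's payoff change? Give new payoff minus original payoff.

−€48900.9

The highest bid among the other bidders is €54419.2; Wren's bid doesn't change that.
Original bid €5541.9: Wren is not highest (top rival bid is €54419.2); payoff €0.
Alternative bid €58419.5: Wren is highest, pays the top rival bid €54419.2; payoff €5518.3 − €54419.2 = −€48900.9.
Change in payoff = −€48900.9 − (€0) = −€48900.9.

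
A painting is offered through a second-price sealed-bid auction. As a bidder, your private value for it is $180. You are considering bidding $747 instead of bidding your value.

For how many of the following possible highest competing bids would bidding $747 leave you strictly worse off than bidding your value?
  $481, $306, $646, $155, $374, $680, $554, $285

The deviation hurts exactly when the highest competing bid lies strictly between $180 and $747 — overbidding then wins at a price above your value.
$481: inside the interval → strictly worse (loss $301).
$306: inside the interval → strictly worse (loss $126).
$646: inside the interval → strictly worse (loss $466).
$155: below both → same outcome either way.
$374: inside the interval → strictly worse (loss $194).
$680: inside the interval → strictly worse (loss $500).
$554: inside the interval → strictly worse (loss $374).
$285: inside the interval → strictly worse (loss $105).
Count: 7.

7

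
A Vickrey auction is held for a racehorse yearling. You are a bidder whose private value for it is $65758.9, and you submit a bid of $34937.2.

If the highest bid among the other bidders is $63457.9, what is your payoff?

Your bid $34937.2 is below the highest competing bid $63457.9, so you lose.
A losing bidder pays nothing and receives nothing: payoff = $0.

$0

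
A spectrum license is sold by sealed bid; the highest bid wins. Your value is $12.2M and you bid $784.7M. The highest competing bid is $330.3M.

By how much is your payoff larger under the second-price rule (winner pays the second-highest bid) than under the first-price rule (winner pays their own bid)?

You have the highest bid, so you win under either rule.
Second-price: pay $330.3M → payoff −$318.1M.
First-price: pay your own bid $784.7M → payoff −$772.5M.
Difference = −$318.1M − (−$772.5M) = $454.4M.

$454.4M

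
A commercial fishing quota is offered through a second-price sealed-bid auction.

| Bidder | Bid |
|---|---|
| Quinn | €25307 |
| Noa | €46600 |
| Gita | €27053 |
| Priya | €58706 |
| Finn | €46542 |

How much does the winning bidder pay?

Highest bid: Priya at €58706, so Priya wins.
Second-highest bid: Noa at €46600 — that is the price the winner pays.

€46600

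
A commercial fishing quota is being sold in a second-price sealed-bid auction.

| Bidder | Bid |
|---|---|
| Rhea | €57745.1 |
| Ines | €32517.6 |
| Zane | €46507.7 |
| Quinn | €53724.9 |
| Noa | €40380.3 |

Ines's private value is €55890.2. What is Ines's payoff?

€0

Highest bid: Rhea at €57745.1, so Rhea wins.
Second-highest bid: Quinn at €53724.9 — that is the price the winner pays.
Ines did not win, so Ines pays nothing and receives nothing: payoff €0.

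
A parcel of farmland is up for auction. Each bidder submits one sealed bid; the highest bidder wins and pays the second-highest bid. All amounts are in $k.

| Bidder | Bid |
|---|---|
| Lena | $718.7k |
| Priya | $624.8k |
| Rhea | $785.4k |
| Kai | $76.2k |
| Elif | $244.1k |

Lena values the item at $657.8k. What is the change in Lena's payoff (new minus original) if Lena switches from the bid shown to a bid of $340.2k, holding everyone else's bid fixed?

$0k

The highest bid among the other bidders is $785.4k; Lena's bid doesn't change that.
Original bid $718.7k: Lena is not highest (top rival bid is $785.4k); payoff $0k.
Alternative bid $340.2k: Lena is not highest (top rival bid is $785.4k); payoff $0k.
Change in payoff = $0k − ($0k) = $0k.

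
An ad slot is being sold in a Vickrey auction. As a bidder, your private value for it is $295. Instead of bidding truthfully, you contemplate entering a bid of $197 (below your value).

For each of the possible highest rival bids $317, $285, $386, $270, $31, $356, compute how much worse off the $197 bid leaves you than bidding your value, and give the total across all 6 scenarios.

$35

The deviation costs you only when the competing bid falls strictly between $197 and $295; elsewhere both bids give the same outcome.
$317: outcomes coincide → loss $0.
$285: truthful payoff $10, deviation payoff $0 → loss $10.
$386: outcomes coincide → loss $0.
$270: truthful payoff $25, deviation payoff $0 → loss $25.
$31: outcomes coincide → loss $0.
$356: outcomes coincide → loss $0.
Total loss = $10 + $25 = $35.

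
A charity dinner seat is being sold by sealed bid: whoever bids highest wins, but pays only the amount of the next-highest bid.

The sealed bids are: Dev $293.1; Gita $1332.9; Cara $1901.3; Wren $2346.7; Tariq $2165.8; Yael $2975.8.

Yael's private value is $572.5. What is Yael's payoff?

Highest bid: Yael at $2975.8, so Yael wins.
Second-highest bid: Wren at $2346.7 — that is the price the winner pays.
Yael's payoff = value − price = $572.5 − $2346.7 = −$1774.2.

−$1774.2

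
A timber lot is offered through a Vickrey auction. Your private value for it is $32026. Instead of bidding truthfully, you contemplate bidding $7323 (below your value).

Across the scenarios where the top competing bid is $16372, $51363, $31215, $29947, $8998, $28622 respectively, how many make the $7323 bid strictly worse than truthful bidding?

The deviation hurts exactly when the highest competing bid lies strictly between $7323 and $32026 — underbidding then forfeits a profitable win.
$16372: inside the interval → strictly worse (loss $15654).
$51363: above both → same outcome either way.
$31215: inside the interval → strictly worse (loss $811).
$29947: inside the interval → strictly worse (loss $2079).
$8998: inside the interval → strictly worse (loss $23028).
$28622: inside the interval → strictly worse (loss $3404).
Count: 5.

5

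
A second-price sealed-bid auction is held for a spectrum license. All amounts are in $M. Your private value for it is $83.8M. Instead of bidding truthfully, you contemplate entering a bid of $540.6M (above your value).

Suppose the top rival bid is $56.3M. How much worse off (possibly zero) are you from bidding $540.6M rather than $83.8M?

$0M

Bidding your value $83.8M: you win (since $83.8M > $56.3M) and pay $56.3M. Payoff $27.5M.
Bidding $540.6M: you win and pay $56.3M. Payoff $83.8M − $56.3M = $27.5M.
Difference = $27.5M − $27.5M = $0M; both bids lead to the same outcome because the competing bid is below both your value and your alternative bid.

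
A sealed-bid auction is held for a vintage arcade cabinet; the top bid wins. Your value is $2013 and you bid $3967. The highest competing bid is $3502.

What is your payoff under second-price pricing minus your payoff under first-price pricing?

You have the highest bid, so you win under either rule.
Second-price: pay $3502 → payoff −$1489.
First-price: pay your own bid $3967 → payoff −$1954.
Difference = −$1489 − (−$1954) = $465.

$465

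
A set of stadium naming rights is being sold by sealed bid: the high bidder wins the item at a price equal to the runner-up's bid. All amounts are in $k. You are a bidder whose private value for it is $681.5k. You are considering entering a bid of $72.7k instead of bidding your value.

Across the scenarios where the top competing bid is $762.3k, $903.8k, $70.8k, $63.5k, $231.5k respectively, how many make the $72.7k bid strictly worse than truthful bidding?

1

The deviation hurts exactly when the highest competing bid lies strictly between $72.7k and $681.5k — underbidding then forfeits a profitable win.
$762.3k: above both → same outcome either way.
$903.8k: above both → same outcome either way.
$70.8k: below both → same outcome either way.
$63.5k: below both → same outcome either way.
$231.5k: inside the interval → strictly worse (loss $450k).
Count: 1.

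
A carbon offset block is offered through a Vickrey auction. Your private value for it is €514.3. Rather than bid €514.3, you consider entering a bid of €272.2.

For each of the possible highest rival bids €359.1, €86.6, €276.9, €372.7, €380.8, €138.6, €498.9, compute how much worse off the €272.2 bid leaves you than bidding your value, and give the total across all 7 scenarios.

€683.1

The deviation costs you only when the competing bid falls strictly between €272.2 and €514.3; elsewhere both bids give the same outcome.
€359.1: truthful payoff €155.2, deviation payoff €0 → loss €155.2.
€86.6: outcomes coincide → loss €0.
€276.9: truthful payoff €237.4, deviation payoff €0 → loss €237.4.
€372.7: truthful payoff €141.6, deviation payoff €0 → loss €141.6.
€380.8: truthful payoff €133.5, deviation payoff €0 → loss €133.5.
€138.6: outcomes coincide → loss €0.
€498.9: truthful payoff €15.4, deviation payoff €0 → loss €15.4.
Total loss = €155.2 + €237.4 + €141.6 + €133.5 + €15.4 = €683.1.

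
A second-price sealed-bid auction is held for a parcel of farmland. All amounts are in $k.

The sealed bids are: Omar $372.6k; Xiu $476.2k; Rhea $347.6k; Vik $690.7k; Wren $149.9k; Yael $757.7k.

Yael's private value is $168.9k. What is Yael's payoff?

−$521.8k

Highest bid: Yael at $757.7k, so Yael wins.
Second-highest bid: Vik at $690.7k — that is the price the winner pays.
Yael's payoff = value − price = $168.9k − $690.7k = −$521.8k.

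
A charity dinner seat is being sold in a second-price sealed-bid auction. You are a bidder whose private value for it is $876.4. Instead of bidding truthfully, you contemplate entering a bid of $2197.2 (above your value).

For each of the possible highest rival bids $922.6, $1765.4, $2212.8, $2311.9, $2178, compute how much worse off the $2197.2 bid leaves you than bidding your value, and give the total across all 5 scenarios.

The deviation costs you only when the competing bid falls strictly between $876.4 and $2197.2; elsewhere both bids give the same outcome.
$922.6: truthful payoff $0, deviation payoff −$46.2 → loss $46.2.
$1765.4: truthful payoff $0, deviation payoff −$889 → loss $889.
$2212.8: outcomes coincide → loss $0.
$2311.9: outcomes coincide → loss $0.
$2178: truthful payoff $0, deviation payoff −$1301.6 → loss $1301.6.
Total loss = $46.2 + $889 + $1301.6 = $2236.8.

$2236.8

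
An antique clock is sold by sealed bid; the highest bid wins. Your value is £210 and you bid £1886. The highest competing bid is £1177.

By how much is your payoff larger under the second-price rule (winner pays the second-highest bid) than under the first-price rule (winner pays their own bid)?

£709

You have the highest bid, so you win under either rule.
Second-price: pay £1177 → payoff −£967.
First-price: pay your own bid £1886 → payoff −£1676.
Difference = −£967 − (−£1676) = £709.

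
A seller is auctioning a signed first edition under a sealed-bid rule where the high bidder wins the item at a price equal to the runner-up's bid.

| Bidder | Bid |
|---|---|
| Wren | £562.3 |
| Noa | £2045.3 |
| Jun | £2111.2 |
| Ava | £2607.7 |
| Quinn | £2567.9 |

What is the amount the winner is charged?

£2567.9

Highest bid: Ava at £2607.7, so Ava wins.
Second-highest bid: Quinn at £2567.9 — that is the price the winner pays.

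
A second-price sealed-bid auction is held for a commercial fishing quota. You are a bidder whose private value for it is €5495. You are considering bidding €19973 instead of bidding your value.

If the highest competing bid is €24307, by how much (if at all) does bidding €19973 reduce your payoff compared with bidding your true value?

€0

Bidding your value €5495: you lose (since €5495 < €24307). Payoff €0.
Bidding €19973: you lose. Payoff €0.
Difference = €0 − €0 = €0; both bids lead to the same outcome because the competing bid is above both your value and your alternative bid.
Because the price is fixed by the runner-up's bid, deviating from your value can only change a good outcome into a bad one — never the reverse.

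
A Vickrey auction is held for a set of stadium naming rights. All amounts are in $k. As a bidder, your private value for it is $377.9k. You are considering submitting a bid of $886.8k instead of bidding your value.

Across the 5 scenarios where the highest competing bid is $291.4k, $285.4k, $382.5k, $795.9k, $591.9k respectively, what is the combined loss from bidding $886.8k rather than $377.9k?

$636.6k

The deviation costs you only when the competing bid falls strictly between $377.9k and $886.8k; elsewhere both bids give the same outcome.
$291.4k: outcomes coincide → loss $0k.
$285.4k: outcomes coincide → loss $0k.
$382.5k: truthful payoff $0k, deviation payoff −$4.6k → loss $4.6k.
$795.9k: truthful payoff $0k, deviation payoff −$418k → loss $418k.
$591.9k: truthful payoff $0k, deviation payoff −$214k → loss $214k.
Total loss = $4.6k + $418k + $214k = $636.6k.
Truthful bidding weakly dominates here: raising your bid can only win items priced above your value, and lowering it can only forfeit items priced below.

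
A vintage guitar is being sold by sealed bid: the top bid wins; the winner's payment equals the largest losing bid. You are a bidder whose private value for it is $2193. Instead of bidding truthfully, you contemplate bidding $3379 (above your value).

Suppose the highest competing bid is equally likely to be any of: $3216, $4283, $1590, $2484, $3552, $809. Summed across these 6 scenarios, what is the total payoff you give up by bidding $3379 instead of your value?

$1314

The deviation costs you only when the competing bid falls strictly between $2193 and $3379; elsewhere both bids give the same outcome.
$3216: truthful payoff $0, deviation payoff −$1023 → loss $1023.
$4283: outcomes coincide → loss $0.
$1590: outcomes coincide → loss $0.
$2484: truthful payoff $0, deviation payoff −$291 → loss $291.
$3552: outcomes coincide → loss $0.
$809: outcomes coincide → loss $0.
Total loss = $1023 + $291 = $1314.
Truthful bidding weakly dominates here: raising your bid can only win items priced above your value, and lowering it can only forfeit items priced below.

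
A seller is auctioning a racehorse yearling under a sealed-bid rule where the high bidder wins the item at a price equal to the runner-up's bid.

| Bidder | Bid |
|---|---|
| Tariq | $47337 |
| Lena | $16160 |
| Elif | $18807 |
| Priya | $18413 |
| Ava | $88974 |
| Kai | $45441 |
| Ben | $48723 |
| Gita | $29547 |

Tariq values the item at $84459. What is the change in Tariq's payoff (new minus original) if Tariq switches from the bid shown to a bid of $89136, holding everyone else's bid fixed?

The highest bid among the other bidders is $88974; Tariq's bid doesn't change that.
Original bid $47337: Tariq is not highest (top rival bid is $88974); payoff $0.
Alternative bid $89136: Tariq is highest, pays the top rival bid $88974; payoff $84459 − $88974 = −$4515.
Change in payoff = −$4515 − ($0) = −$4515.

−$4515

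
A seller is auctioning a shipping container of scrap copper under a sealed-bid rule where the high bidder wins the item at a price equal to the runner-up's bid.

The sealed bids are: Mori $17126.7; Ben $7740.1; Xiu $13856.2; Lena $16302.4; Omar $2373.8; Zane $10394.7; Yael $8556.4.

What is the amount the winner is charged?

$16302.4

Highest bid: Mori at $17126.7, so Mori wins.
Second-highest bid: Lena at $16302.4 — that is the price the winner pays.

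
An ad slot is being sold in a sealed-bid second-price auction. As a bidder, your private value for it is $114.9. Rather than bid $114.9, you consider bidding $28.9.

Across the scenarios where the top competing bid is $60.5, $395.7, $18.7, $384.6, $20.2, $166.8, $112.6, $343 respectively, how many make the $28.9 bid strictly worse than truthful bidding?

The deviation hurts exactly when the highest competing bid lies strictly between $28.9 and $114.9 — underbidding then forfeits a profitable win.
$60.5: inside the interval → strictly worse (loss $54.4).
$395.7: above both → same outcome either way.
$18.7: below both → same outcome either way.
$384.6: above both → same outcome either way.
$20.2: below both → same outcome either way.
$166.8: above both → same outcome either way.
$112.6: inside the interval → strictly worse (loss $2.3).
$343: above both → same outcome either way.
Count: 2.

2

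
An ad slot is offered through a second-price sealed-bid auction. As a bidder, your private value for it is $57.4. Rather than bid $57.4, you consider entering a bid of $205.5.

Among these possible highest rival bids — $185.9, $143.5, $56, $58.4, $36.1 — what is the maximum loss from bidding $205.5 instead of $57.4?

$128.5

$185.9: truthful gives $0, deviation gives −$128.5 → loss $128.5.
$143.5: truthful gives $0, deviation gives −$86.1 → loss $86.1.
$56: same outcome either way → loss $0.
$58.4: truthful gives $0, deviation gives −$1 → loss $1.
$36.1: same outcome either way → loss $0.
Maximum loss: $128.5.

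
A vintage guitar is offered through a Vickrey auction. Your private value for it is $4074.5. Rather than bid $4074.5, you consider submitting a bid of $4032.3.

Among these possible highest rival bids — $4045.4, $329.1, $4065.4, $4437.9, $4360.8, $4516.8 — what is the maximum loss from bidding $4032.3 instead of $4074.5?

$4045.4: truthful gives $29.1, deviation gives $0 → loss $29.1.
$329.1: same outcome either way → loss $0.
$4065.4: truthful gives $9.1, deviation gives $0 → loss $9.1.
$4437.9: same outcome either way → loss $0.
$4360.8: same outcome either way → loss $0.
$4516.8: same outcome either way → loss $0.
Maximum loss: $29.1.

$29.1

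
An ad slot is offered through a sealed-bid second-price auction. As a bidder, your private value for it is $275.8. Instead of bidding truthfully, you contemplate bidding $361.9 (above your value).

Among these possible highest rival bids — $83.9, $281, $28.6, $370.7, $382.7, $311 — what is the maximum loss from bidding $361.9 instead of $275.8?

$35.2

$83.9: same outcome either way → loss $0.
$281: truthful gives $0, deviation gives −$5.2 → loss $5.2.
$28.6: same outcome either way → loss $0.
$370.7: same outcome either way → loss $0.
$382.7: same outcome either way → loss $0.
$311: truthful gives $0, deviation gives −$35.2 → loss $35.2.
Maximum loss: $35.2.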